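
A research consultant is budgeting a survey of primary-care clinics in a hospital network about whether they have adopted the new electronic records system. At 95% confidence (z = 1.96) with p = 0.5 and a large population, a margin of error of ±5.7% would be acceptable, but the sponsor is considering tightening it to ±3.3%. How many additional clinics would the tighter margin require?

586

At ±5.7%: n = 1.96² × 0.2500 / 0.057² ≈ 295.60 → 296.
At ±3.3%: n = 1.96² × 0.2500 / 0.033² ≈ 881.91 → 882.
Additional respondents: 882 − 296 = 586.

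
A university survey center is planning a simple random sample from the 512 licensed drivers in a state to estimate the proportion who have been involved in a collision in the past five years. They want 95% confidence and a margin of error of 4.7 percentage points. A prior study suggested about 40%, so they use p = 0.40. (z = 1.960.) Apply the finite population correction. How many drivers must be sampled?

231

Unadjusted: n₀ = 1.960² × 0.40 × 0.60 / 0.047² ≈ 417.38, so n₀ = 418.
Finite population correction with N = 512: n = n₀ / (1 + (n₀−1)/N) = 418 / (1 + 417/512) = 418 / 1.8145 ≈ 230.37.
Rounding up, n = 231.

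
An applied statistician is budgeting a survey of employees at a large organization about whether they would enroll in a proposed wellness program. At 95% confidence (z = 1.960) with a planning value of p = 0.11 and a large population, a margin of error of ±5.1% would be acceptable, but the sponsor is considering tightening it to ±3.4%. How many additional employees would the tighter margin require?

181

At ±5.1%: n = 1.960² × 0.0979 / 0.051² ≈ 144.60 → 145.
At ±3.4%: n = 1.960² × 0.0979 / 0.034² ≈ 325.34 → 326.
Additional respondents: 326 − 145 = 181.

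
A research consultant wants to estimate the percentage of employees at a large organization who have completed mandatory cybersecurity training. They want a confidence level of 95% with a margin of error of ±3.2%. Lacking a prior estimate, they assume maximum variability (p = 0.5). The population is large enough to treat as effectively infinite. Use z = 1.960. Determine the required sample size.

938

With p = 0.5, p(1−p) = 0.25.
n = z²·p(1−p)/E² = 1.960² × 0.2500 / 0.032² = 3.8416 × 0.2500 / 0.001024 ≈ 937.89.
Rounding up gives n = 938.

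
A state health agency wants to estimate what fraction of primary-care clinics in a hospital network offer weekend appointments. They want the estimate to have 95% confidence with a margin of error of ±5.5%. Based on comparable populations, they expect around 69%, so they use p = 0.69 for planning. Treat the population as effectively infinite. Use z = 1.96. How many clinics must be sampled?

With p = 0.69, p(1−p) = 0.2139.
n = z²·p(1−p)/E² = 1.96² × 0.2139 / 0.055² = 3.8416 × 0.2139 / 0.003025 ≈ 271.64.
Rounding up gives n = 272.

272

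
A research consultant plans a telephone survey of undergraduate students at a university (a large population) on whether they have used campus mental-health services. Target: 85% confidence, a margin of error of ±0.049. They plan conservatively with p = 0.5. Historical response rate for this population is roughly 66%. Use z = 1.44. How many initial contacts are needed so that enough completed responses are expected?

Completed interviews needed: n₀ = 1.44² × 0.2500 / 0.049² ≈ 215.91 → 216.
At a 66% response rate, contacts needed = 216 / 0.66 ≈ 327.27 → 328.

328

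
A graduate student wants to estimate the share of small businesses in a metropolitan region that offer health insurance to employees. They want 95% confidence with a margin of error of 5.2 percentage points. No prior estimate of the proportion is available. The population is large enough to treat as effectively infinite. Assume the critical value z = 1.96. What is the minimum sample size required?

With no prior estimate, use p = 0.5, giving p(1−p) = 0.25.
n = z²·p(1−p)/E² = 1.96² × 0.2500 / 0.052² = 3.8416 × 0.2500 / 0.002704 ≈ 355.18.
Rounding up gives n = 356.

356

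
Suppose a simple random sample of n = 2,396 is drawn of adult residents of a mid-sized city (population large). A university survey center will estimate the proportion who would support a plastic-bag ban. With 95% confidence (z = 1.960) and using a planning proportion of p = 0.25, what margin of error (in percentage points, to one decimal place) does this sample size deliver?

SE(p̂) = √[p(1−p)/n] = √[0.1875/2396] = 0.00885.
E = z × SE = 1.960 × 0.00885 = 0.01734, or 1.7 percentage points.

1.7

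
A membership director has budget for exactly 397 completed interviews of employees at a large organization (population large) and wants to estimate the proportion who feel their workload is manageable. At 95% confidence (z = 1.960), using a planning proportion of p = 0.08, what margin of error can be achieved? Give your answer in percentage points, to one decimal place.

SE(p̂) = √[p(1−p)/n] = √[0.0736/397] = 0.01362.
E = z × SE = 1.960 × 0.01362 = 0.02669, or 2.7 percentage points.

2.7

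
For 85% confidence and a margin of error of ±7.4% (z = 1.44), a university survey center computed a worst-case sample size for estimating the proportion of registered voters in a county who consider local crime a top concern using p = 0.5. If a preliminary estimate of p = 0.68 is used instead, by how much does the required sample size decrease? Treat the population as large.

12

Conservative (p = 0.5): n = 1.44² × 0.25 / 0.074² ≈ 94.67 → 95.
Using p = 0.68: p(1−p) = 0.2176, so n = 1.44² × 0.2176 / 0.074² ≈ 82.40 → 83.
Reduction: 95 − 83 = 12.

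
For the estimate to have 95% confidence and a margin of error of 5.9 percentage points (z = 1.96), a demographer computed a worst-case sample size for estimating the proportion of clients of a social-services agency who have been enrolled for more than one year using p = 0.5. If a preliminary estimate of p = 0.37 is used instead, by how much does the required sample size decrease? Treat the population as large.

Conservative (p = 0.5): n = 1.96² × 0.25 / 0.059² ≈ 275.90 → 276.
Using p = 0.37: p(1−p) = 0.2331, so n = 1.96² × 0.2331 / 0.059² ≈ 257.25 → 258.
Reduction: 276 − 258 = 18.

18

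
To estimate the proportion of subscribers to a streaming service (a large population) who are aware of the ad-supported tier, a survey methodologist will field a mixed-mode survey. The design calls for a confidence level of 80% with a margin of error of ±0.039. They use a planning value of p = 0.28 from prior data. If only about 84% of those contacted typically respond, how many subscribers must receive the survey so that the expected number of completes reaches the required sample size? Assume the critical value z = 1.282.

Completed interviews needed: n₀ = 1.282² × 0.2016 / 0.039² ≈ 217.84 → 218.
At an 84% response rate, contacts needed = 218 / 0.84 ≈ 259.52 → 260.

260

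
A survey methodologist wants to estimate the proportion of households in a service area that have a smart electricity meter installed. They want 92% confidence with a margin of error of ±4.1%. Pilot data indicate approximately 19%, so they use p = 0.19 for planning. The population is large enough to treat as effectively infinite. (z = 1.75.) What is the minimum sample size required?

With p = 0.19, p(1−p) = 0.1539.
n = z²·p(1−p)/E² = 1.75² × 0.1539 / 0.041² = 3.0625 × 0.1539 / 0.001681 ≈ 280.38.
Rounding up gives n = 281.

281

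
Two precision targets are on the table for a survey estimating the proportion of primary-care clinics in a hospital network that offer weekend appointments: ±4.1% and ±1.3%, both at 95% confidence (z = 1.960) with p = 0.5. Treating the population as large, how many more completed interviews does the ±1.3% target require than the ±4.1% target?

At ±4.1%: n = 1.960² × 0.2500 / 0.041² ≈ 571.33 → 572.
At ±1.3%: n = 1.960² × 0.2500 / 0.013² ≈ 5682.84 → 5683.
Additional respondents: 5683 − 572 = 5111.

5111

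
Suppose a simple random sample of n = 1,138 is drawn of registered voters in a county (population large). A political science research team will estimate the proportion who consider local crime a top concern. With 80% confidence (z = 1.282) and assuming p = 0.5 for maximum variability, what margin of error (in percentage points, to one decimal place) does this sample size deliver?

1.9

SE(p̂) = √[p(1−p)/n] = √[0.2500/1138] = 0.01482.
E = z × SE = 1.282 × 0.01482 = 0.01900, or 1.9 percentage points.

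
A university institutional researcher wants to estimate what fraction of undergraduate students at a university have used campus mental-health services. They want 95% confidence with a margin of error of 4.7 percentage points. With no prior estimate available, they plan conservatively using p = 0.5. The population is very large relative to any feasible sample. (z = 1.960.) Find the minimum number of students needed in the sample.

With p = 0.5, p(1−p) = 0.25.
n = z²·p(1−p)/E² = 1.960² × 0.2500 / 0.047² = 3.8416 × 0.2500 / 0.002209 ≈ 434.77.
Rounding up gives n = 435.

435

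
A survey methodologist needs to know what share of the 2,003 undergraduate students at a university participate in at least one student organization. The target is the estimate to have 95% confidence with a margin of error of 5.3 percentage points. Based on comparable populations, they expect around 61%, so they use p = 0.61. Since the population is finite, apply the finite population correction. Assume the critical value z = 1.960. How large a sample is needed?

281

Unadjusted: n₀ = 1.960² × 0.61 × 0.39 / 0.053² ≈ 325.35, so n₀ = 326.
Finite population correction with N = 2,003: n = n₀ / (1 + (n₀−1)/N) = 326 / (1 + 325/2003) = 326 / 1.1623 ≈ 280.49.
Rounding up, n = 281.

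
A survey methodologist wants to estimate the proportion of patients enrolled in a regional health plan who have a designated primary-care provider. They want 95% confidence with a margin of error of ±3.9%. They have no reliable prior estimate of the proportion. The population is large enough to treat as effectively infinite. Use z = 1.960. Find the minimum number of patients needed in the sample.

With no prior estimate, use p = 0.5, giving p(1−p) = 0.25.
n = z²·p(1−p)/E² = 1.960² × 0.2500 / 0.039² = 3.8416 × 0.2500 / 0.001521 ≈ 631.43.
Rounding up gives n = 632.

632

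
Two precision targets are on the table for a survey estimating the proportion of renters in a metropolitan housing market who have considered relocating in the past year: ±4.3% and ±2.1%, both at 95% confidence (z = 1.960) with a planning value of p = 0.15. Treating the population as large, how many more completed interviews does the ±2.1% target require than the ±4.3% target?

846

At ±4.3%: n = 1.960² × 0.1275 / 0.043² ≈ 264.90 → 265.
At ±2.1%: n = 1.960² × 0.1275 / 0.021² ≈ 1110.67 → 1111.
Additional respondents: 1111 − 265 = 846.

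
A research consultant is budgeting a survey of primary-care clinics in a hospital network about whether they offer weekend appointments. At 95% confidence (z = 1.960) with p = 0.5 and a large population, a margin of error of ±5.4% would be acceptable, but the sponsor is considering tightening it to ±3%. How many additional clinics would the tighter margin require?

738

At ±5.4%: n = 1.960² × 0.2500 / 0.054² ≈ 329.36 → 330.
At ±3%: n = 1.960² × 0.2500 / 0.030² ≈ 1067.11 → 1068.
Additional respondents: 1068 − 330 = 738.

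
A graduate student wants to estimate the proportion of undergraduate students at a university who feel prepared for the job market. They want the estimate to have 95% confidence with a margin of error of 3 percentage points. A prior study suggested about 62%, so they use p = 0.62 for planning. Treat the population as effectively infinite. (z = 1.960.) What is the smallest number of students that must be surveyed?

1006

With p = 0.62, p(1−p) = 0.2356.
n = z²·p(1−p)/E² = 1.960² × 0.2356 / 0.030² = 3.8416 × 0.2356 / 0.000900 ≈ 1005.65.
Rounding up gives n = 1006.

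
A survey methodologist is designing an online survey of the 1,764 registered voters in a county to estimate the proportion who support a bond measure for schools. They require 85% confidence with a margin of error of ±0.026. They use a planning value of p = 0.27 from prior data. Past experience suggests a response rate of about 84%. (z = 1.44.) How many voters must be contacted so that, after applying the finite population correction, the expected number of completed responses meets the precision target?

Completed interviews needed (unadjusted): n₀ = 1.44² × 0.1971 / 0.026² ≈ 604.60 → 605.
FPC for N = 1,764: n = 605 / (1 + 604/1764) = 605 / 1.3424 ≈ 450.68 → 451.
At an 84% response rate, contacts needed = 451 / 0.84 ≈ 536.90 → 537.

537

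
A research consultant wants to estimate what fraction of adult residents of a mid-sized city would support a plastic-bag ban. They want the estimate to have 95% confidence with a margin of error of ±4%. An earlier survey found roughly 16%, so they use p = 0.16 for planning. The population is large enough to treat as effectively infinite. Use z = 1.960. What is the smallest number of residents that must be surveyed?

323

With p = 0.16, p(1−p) = 0.1344.
n = z²·p(1−p)/E² = 1.960² × 0.1344 / 0.040² = 3.8416 × 0.1344 / 0.001600 ≈ 322.69.
Rounding up gives n = 323.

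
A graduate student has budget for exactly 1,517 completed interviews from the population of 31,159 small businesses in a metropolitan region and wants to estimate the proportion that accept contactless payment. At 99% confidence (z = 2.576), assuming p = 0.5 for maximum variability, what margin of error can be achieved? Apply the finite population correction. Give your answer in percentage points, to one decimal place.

Finite-population factor: (N−n)/(N−1) = (31159−1517)/(31159−1) = 0.9513.
SE(p̂) = √[p(1−p)/n · (N−n)/(N−1)] = √[0.2500/1517 × 0.9513] = 0.01252.
E = z × SE = 2.576 × 0.01252 = 0.03225 ≈ 3.2 percentage points.

3.2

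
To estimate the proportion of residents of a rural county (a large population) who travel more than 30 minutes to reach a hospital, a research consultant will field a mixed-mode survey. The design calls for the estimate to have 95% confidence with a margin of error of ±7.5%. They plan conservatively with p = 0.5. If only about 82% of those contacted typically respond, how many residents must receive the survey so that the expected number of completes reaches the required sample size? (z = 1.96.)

209

Completed interviews needed: n₀ = 1.96² × 0.2500 / 0.075² ≈ 170.74 → 171.
At an 82% response rate, contacts needed = 171 / 0.82 ≈ 208.54 → 209.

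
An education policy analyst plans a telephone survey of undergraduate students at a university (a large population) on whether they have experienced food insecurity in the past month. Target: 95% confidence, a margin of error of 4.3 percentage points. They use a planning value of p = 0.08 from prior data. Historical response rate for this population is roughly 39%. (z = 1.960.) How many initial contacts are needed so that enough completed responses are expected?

Completed interviews needed: n₀ = 1.960² × 0.0736 / 0.043² ≈ 152.92 → 153.
At a 39% response rate, contacts needed = 153 / 0.39 ≈ 392.31 → 393.

393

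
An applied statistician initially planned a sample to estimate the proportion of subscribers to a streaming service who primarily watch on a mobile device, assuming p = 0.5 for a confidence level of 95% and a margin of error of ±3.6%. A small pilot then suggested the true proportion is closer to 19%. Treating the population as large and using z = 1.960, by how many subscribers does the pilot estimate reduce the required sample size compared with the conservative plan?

285

Conservative (p = 0.5): n = 1.960² × 0.25 / 0.036² ≈ 741.05 → 742.
Using p = 0.19: p(1−p) = 0.1539, so n = 1.960² × 0.1539 / 0.036² ≈ 456.19 → 457.
Reduction: 742 − 457 = 285.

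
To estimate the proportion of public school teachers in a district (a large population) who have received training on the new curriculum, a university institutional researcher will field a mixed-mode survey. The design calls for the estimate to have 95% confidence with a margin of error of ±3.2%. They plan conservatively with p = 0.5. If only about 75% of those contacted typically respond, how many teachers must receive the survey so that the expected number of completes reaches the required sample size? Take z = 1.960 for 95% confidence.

1251

Completed interviews needed: n₀ = 1.960² × 0.2500 / 0.032² ≈ 937.89 → 938.
At a 75% response rate, contacts needed = 938 / 0.75 ≈ 1250.67 → 1251.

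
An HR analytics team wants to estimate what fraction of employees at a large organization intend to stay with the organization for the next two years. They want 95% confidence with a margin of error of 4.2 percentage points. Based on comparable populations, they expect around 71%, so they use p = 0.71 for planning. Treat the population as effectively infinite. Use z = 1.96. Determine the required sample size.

With p = 0.71, p(1−p) = 0.2059.
n = z²·p(1−p)/E² = 1.96² × 0.2059 / 0.042² = 3.8416 × 0.2059 / 0.001764 ≈ 448.40.
Rounding up gives n = 449.

449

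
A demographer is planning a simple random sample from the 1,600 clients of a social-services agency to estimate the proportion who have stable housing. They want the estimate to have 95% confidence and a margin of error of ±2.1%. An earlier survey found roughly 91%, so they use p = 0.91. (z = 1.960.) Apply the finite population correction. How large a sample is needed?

494

Unadjusted: n₀ = 1.960² × 0.91 × 0.09 / 0.021² ≈ 713.44, so n₀ = 714.
Finite population correction with N = 1,600: n = n₀ / (1 + (n₀−1)/N) = 714 / (1 + 713/1600) = 714 / 1.4456 ≈ 493.90.
Rounding up, n = 494.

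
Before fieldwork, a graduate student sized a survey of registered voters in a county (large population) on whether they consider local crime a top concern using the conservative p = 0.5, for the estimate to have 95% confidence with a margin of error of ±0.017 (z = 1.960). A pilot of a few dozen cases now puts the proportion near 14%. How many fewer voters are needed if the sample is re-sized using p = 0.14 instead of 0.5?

Conservative (p = 0.5): n = 1.960² × 0.25 / 0.017² ≈ 3323.18 → 3324.
Using p = 0.14: p(1−p) = 0.1204, so n = 1.960² × 0.1204 / 0.017² ≈ 1600.45 → 1601.
Reduction: 3324 − 1601 = 1723.

1723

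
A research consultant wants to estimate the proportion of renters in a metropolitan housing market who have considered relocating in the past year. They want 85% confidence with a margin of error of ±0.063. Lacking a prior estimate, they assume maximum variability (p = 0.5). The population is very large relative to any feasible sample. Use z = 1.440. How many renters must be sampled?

With p = 0.5, p(1−p) = 0.25.
n = z²·p(1−p)/E² = 1.440² × 0.2500 / 0.063² = 2.0736 × 0.2500 / 0.003969 ≈ 130.61.
Rounding up gives n = 131.

131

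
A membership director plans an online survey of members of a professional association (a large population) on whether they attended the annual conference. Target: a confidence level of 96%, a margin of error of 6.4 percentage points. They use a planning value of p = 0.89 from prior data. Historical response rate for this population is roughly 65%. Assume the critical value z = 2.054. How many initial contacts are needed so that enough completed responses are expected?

Completed interviews needed: n₀ = 2.054² × 0.0979 / 0.064² ≈ 100.84 → 101.
At a 65% response rate, contacts needed = 101 / 0.65 ≈ 155.38 → 156.

156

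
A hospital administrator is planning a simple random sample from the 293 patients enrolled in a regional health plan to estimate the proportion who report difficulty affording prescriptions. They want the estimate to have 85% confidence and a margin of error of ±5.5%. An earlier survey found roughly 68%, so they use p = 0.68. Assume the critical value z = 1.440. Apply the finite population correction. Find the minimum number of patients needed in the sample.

100

Unadjusted: n₀ = 1.440² × 0.68 × 0.32 / 0.055² ≈ 149.16, so n₀ = 150.
Finite population correction with N = 293: n = n₀ / (1 + (n₀−1)/N) = 150 / (1 + 149/293) = 150 / 1.5085 ≈ 99.43.
Rounding up, n = 100.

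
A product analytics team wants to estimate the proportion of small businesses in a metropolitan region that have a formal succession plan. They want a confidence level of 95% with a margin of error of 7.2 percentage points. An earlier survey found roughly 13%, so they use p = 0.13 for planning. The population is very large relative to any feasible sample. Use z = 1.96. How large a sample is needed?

With p = 0.13, p(1−p) = 0.1131.
n = z²·p(1−p)/E² = 1.96² × 0.1131 / 0.072² = 3.8416 × 0.1131 / 0.005184 ≈ 83.81.
Rounding up gives n = 84.

84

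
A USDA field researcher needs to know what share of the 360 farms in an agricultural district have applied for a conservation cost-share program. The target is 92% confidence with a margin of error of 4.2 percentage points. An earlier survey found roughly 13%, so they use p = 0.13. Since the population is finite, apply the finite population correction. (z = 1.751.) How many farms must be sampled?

128

Unadjusted: n₀ = 1.751² × 0.13 × 0.87 / 0.042² ≈ 196.58, so n₀ = 197.
Finite population correction with N = 360: n = n₀ / (1 + (n₀−1)/N) = 197 / (1 + 196/360) = 197 / 1.5444 ≈ 127.55.
Rounding up, n = 128.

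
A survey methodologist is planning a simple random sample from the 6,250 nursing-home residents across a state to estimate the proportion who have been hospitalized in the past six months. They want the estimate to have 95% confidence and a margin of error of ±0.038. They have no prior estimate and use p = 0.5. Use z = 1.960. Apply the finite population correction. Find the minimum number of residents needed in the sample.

Unadjusted: n₀ = 1.960² × 0.50 × 0.50 / 0.038² ≈ 665.10, so n₀ = 666.
Finite population correction with N = 6,250: n = n₀ / (1 + (n₀−1)/N) = 666 / (1 + 665/6250) = 666 / 1.1064 ≈ 601.95.
Rounding up, n = 602.

602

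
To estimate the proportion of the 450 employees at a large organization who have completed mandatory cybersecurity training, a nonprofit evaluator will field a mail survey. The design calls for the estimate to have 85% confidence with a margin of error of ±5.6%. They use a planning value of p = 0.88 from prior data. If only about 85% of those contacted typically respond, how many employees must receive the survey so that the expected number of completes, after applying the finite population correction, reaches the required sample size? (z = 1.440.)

72

Completed interviews needed (unadjusted): n₀ = 1.440² × 0.1056 / 0.056² ≈ 69.83 → 70.
FPC for N = 450: n = 70 / (1 + 69/450) = 70 / 1.1533 ≈ 60.69 → 61.
At an 85% response rate, contacts needed = 61 / 0.85 ≈ 71.76 → 72.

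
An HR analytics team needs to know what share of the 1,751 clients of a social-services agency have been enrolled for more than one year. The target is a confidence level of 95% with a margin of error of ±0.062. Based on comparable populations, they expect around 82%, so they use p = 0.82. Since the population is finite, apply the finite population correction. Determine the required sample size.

For 95% confidence, z = 1.960.
Unadjusted: n₀ = 1.960² × 0.82 × 0.18 / 0.062² ≈ 147.51, so n₀ = 148.
Finite population correction with N = 1,751: n = n₀ / (1 + (n₀−1)/N) = 148 / (1 + 147/1751) = 148 / 1.0840 ≈ 136.54.
Rounding up, n = 137.

137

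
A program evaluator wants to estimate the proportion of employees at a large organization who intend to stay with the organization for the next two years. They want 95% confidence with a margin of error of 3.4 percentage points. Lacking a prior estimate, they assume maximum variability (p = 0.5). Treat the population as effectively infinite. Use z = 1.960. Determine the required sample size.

With p = 0.5, p(1−p) = 0.25.
n = z²·p(1−p)/E² = 1.960² × 0.2500 / 0.034² = 3.8416 × 0.2500 / 0.001156 ≈ 830.80.
Rounding up gives n = 831.

831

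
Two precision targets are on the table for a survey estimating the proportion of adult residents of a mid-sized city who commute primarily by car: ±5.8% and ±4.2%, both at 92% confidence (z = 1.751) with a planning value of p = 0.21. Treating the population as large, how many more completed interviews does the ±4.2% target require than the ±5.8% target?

At ±5.8%: n = 1.751² × 0.1659 / 0.058² ≈ 151.20 → 152.
At ±4.2%: n = 1.751² × 0.1659 / 0.042² ≈ 288.35 → 289.
Additional respondents: 289 − 152 = 137.

137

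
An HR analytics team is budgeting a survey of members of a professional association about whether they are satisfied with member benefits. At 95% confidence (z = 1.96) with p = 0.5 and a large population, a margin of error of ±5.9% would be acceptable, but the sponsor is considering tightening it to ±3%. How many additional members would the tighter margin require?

792

At ±5.9%: n = 1.96² × 0.2500 / 0.059² ≈ 275.90 → 276.
At ±3%: n = 1.96² × 0.2500 / 0.030² ≈ 1067.11 → 1068.
Additional respondents: 1068 − 276 = 792.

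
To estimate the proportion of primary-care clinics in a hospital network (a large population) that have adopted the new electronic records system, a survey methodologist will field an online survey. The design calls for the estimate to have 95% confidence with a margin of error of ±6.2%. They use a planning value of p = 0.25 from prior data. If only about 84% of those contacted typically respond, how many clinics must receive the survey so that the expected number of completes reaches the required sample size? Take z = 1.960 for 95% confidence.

Completed interviews needed: n₀ = 1.960² × 0.1875 / 0.062² ≈ 187.38 → 188.
At an 84% response rate, contacts needed = 188 / 0.84 ≈ 223.81 → 224.

224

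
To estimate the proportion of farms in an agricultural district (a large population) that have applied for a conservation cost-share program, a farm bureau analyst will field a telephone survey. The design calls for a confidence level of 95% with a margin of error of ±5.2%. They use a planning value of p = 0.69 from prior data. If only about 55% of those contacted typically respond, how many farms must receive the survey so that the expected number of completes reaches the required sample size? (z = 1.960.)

Completed interviews needed: n₀ = 1.960² × 0.2139 / 0.052² ≈ 303.89 → 304.
At a 55% response rate, contacts needed = 304 / 0.55 ≈ 552.73 → 553.

553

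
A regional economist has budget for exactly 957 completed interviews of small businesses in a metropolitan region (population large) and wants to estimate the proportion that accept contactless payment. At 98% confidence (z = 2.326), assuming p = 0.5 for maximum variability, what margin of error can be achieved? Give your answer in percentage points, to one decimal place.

3.8

SE(p̂) = √[p(1−p)/n] = √[0.2500/957] = 0.01616.
E = z × SE = 2.326 × 0.01616 = 0.03759, or 3.8 percentage points.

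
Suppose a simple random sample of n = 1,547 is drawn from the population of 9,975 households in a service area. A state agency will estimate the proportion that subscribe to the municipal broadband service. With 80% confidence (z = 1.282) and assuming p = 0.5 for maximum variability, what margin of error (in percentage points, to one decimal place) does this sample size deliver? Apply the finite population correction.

1.5

Finite-population factor: (N−n)/(N−1) = (9975−1547)/(9975−1) = 0.8450.
SE(p̂) = √[p(1−p)/n · (N−n)/(N−1)] = √[0.2500/1547 × 0.8450] = 0.01169.
E = z × SE = 1.282 × 0.01169 = 0.01498 ≈ 1.5 percentage points.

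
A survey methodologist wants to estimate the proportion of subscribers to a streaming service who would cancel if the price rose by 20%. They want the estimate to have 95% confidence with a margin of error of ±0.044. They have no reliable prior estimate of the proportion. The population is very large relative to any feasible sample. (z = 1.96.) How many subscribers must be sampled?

497

With no prior estimate, use p = 0.5, giving p(1−p) = 0.25.
n = z²·p(1−p)/E² = 1.96² × 0.2500 / 0.044² = 3.8416 × 0.2500 / 0.001936 ≈ 496.07.
Rounding up gives n = 497.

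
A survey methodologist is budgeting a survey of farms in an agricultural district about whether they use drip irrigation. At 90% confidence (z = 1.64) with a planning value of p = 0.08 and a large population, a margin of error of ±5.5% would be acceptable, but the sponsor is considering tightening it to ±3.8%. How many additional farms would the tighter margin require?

At ±5.5%: n = 1.64² × 0.0736 / 0.055² ≈ 65.44 → 66.
At ±3.8%: n = 1.64² × 0.0736 / 0.038² ≈ 137.09 → 138.
Additional respondents: 138 − 66 = 72.

72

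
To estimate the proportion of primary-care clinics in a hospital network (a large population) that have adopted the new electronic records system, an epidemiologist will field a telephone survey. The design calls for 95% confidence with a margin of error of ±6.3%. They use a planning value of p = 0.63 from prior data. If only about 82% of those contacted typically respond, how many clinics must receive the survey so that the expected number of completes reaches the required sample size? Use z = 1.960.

276

Completed interviews needed: n₀ = 1.960² × 0.2331 / 0.063² ≈ 225.62 → 226.
At an 82% response rate, contacts needed = 226 / 0.82 ≈ 275.61 → 276.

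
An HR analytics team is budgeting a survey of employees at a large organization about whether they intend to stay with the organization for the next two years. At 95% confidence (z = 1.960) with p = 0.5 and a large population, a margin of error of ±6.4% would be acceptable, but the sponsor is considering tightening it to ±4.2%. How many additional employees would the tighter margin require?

At ±6.4%: n = 1.960² × 0.2500 / 0.064² ≈ 234.47 → 235.
At ±4.2%: n = 1.960² × 0.2500 / 0.042² ≈ 544.44 → 545.
Additional respondents: 545 − 235 = 310.

310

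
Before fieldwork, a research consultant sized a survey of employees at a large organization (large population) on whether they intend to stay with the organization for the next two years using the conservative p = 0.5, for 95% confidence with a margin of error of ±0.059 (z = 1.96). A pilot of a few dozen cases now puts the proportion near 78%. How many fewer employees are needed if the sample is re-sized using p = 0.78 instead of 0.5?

Conservative (p = 0.5): n = 1.96² × 0.25 / 0.059² ≈ 275.90 → 276.
Using p = 0.78: p(1−p) = 0.1716, so n = 1.96² × 0.1716 / 0.059² ≈ 189.38 → 190.
Reduction: 276 − 190 = 86.

86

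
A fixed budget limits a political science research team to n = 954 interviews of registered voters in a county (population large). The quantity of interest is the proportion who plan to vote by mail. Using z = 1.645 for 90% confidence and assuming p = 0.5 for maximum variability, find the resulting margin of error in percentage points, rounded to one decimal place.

2.7

SE(p̂) = √[p(1−p)/n] = √[0.2500/954] = 0.01619.
E = z × SE = 1.645 × 0.01619 = 0.02663, or 2.7 percentage points.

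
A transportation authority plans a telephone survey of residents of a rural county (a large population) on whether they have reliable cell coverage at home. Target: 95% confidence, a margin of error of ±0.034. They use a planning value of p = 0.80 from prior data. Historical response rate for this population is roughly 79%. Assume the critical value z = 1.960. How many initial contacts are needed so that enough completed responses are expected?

Completed interviews needed: n₀ = 1.960² × 0.1600 / 0.034² ≈ 531.71 → 532.
At a 79% response rate, contacts needed = 532 / 0.79 ≈ 673.42 → 674.

674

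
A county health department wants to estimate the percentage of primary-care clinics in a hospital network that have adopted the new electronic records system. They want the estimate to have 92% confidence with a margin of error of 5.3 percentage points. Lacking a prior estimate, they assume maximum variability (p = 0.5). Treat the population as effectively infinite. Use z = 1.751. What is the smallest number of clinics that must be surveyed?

273

With p = 0.5, p(1−p) = 0.25.
n = z²·p(1−p)/E² = 1.751² × 0.2500 / 0.053² = 3.0660 × 0.2500 / 0.002809 ≈ 272.87.
Rounding up gives n = 273.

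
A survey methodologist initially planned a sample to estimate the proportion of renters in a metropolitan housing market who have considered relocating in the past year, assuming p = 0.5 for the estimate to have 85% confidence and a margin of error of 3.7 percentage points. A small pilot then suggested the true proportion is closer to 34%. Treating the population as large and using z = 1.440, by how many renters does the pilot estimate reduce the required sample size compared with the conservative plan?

39

Conservative (p = 0.5): n = 1.440² × 0.25 / 0.037² ≈ 378.67 → 379.
Using p = 0.34: p(1−p) = 0.2244, so n = 1.440² × 0.2244 / 0.037² ≈ 339.89 → 340.
Reduction: 379 − 340 = 39.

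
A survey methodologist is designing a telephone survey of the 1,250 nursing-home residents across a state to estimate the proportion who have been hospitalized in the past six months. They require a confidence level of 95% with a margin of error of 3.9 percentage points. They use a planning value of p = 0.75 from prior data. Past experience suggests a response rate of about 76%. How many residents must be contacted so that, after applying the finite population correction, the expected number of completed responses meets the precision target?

For 95% confidence, z = 1.96.
Completed interviews needed (unadjusted): n₀ = 1.96² × 0.1875 / 0.039² ≈ 473.57 → 474.
FPC for N = 1,250: n = 474 / (1 + 473/1250) = 474 / 1.3784 ≈ 343.88 → 344.
At a 76% response rate, contacts needed = 344 / 0.76 ≈ 452.63 → 453.

453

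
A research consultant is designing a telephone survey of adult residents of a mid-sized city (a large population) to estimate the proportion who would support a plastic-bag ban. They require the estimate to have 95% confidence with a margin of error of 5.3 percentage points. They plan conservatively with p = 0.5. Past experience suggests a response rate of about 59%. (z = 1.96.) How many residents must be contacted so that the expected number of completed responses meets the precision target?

Completed interviews needed: n₀ = 1.96² × 0.2500 / 0.053² ≈ 341.90 → 342.
At a 59% response rate, contacts needed = 342 / 0.59 ≈ 579.66 → 580.

580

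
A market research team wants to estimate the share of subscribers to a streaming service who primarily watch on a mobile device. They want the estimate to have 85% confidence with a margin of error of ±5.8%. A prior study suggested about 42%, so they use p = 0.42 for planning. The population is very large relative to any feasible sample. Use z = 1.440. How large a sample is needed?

151

With p = 0.42, p(1−p) = 0.2436.
n = z²·p(1−p)/E² = 1.440² × 0.2436 / 0.058² = 2.0736 × 0.2436 / 0.003364 ≈ 150.16.
Rounding up gives n = 151.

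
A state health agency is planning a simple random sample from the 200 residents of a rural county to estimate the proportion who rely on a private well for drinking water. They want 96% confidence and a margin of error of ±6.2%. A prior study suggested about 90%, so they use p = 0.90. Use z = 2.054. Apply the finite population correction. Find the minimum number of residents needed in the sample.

Unadjusted: n₀ = 2.054² × 0.90 × 0.10 / 0.062² ≈ 98.78, so n₀ = 99.
Finite population correction with N = 200: n = n₀ / (1 + (n₀−1)/N) = 99 / (1 + 98/200) = 99 / 1.4900 ≈ 66.44.
Rounding up, n = 67.

67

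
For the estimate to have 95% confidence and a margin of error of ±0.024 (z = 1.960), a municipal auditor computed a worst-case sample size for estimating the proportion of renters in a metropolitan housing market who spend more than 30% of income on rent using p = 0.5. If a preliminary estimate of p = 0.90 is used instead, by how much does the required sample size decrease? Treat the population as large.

Conservative (p = 0.5): n = 1.960² × 0.25 / 0.024² ≈ 1667.36 → 1668.
Using p = 0.90: p(1−p) = 0.0900, so n = 1.960² × 0.0900 / 0.024² ≈ 600.25 → 601.
Reduction: 1668 − 601 = 1067.

1067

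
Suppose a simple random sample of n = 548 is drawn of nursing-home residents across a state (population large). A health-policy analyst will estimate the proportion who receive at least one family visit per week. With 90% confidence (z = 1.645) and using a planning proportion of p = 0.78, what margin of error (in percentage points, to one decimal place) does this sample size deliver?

SE(p̂) = √[p(1−p)/n] = √[0.1716/548] = 0.01770.
E = z × SE = 1.645 × 0.01770 = 0.02911, or 2.9 percentage points.

2.9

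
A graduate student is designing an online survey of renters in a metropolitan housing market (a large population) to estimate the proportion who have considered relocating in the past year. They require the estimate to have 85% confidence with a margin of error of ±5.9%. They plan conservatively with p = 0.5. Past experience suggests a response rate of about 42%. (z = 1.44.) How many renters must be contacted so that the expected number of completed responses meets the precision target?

Completed interviews needed: n₀ = 1.44² × 0.2500 / 0.059² ≈ 148.92 → 149.
At a 42% response rate, contacts needed = 149 / 0.42 ≈ 354.76 → 355.

355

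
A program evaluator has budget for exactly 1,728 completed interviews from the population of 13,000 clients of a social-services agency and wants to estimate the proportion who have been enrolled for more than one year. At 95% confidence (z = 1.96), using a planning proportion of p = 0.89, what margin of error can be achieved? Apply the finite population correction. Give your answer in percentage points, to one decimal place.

1.4

Finite-population factor: (N−n)/(N−1) = (13000−1728)/(13000−1) = 0.8671.
SE(p̂) = √[p(1−p)/n · (N−n)/(N−1)] = √[0.0979/1728 × 0.8671] = 0.00701.
E = z × SE = 1.96 × 0.00701 = 0.01374 ≈ 1.4 percentage points.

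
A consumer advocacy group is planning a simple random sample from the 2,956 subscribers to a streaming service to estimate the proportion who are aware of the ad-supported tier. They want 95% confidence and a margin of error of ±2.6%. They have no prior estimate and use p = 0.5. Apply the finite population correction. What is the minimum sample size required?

For 95% confidence, z = 1.960.
Unadjusted: n₀ = 1.960² × 0.50 × 0.50 / 0.026² ≈ 1420.71, so n₀ = 1421.
Finite population correction with N = 2,956: n = n₀ / (1 + (n₀−1)/N) = 1421 / (1 + 1420/2956) = 1421 / 1.4804 ≈ 959.89.
Rounding up, n = 960.

960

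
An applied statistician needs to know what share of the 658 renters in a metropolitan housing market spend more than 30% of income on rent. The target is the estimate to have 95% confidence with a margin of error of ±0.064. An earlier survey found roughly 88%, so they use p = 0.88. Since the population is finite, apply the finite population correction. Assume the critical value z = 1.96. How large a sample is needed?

Unadjusted: n₀ = 1.96² × 0.88 × 0.12 / 0.064² ≈ 99.04, so n₀ = 100.
Finite population correction with N = 658: n = n₀ / (1 + (n₀−1)/N) = 100 / (1 + 99/658) = 100 / 1.1505 ≈ 86.92.
Rounding up, n = 87.

87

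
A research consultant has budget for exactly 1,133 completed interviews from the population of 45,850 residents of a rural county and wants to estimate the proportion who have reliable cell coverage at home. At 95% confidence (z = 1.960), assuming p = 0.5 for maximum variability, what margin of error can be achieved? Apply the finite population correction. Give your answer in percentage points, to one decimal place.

2.9

Finite-population factor: (N−n)/(N−1) = (45850−1133)/(45850−1) = 0.9753.
SE(p̂) = √[p(1−p)/n · (N−n)/(N−1)] = √[0.2500/1133 × 0.9753] = 0.01467.
E = z × SE = 1.960 × 0.01467 = 0.02875 ≈ 2.9 percentage points.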